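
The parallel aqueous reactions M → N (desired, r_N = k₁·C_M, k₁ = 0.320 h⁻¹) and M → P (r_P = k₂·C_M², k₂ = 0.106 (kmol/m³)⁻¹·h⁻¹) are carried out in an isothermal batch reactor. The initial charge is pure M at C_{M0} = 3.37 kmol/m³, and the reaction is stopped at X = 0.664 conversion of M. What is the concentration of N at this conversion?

C_M = C_{M0}(1−X) = 1.132 kmol/m³.
Along a PFR/batch, dC_N/dC_M = −r_N/(r_N+r_P) = −k₁/(k₁+k₂·C_M).
Integrating from C_{M0} to C_M: C_N = (0.320/0.106)·ln[(0.320+0.106·3.37)/(0.320+0.106·1.13)] = 3.019·ln(0.6772/0.4400) = 1.302 kmol/m³.

1.30 kmol/m³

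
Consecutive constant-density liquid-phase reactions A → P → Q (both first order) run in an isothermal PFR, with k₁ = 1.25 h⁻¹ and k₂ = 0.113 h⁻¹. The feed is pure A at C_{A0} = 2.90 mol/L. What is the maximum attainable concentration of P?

2.28 mol/L

At the optimum, C_{P,max}/C_{A0} = (k₁/k₂)^[k₂/(k₂−k₁)].
= (1.25/0.113)^(0.113/(0.113−1.25)) = (11.06)^(-0.09938) = 0.7875.
C_{P,max} = 0.7875×2.90 = 2.28 mol/L.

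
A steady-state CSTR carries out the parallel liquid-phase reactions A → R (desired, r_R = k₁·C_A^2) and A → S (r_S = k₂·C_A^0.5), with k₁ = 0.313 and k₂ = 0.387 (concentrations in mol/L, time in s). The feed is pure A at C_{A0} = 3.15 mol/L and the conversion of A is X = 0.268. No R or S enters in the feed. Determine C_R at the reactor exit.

0.624 mol/L

Exit C_A = C_{A0}(1−X) = 3.15×0.732 = 2.306 mol/L.
A CSTR operates uniformly at the exit composition, giving r_R = 1.664 and r_S = 0.5877 (each k·C_A^n at C_A = 2.306).
Fraction of consumed A going to R: r_R/(r_R+r_S) = 0.7390.
C_R = 0.7390·C_{A0}·X = 0.7390×3.15×0.268 = 0.624 mol/L.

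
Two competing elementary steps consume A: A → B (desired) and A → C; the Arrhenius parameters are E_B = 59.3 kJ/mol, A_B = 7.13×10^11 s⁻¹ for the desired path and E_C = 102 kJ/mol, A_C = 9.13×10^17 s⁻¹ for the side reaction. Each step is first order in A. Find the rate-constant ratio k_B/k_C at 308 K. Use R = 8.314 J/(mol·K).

13.6

Since both paths have the same order in A, the concentration cancels and S_{B/C} = k_B/k_C = (A_B/A_C)·exp[(E_C−E_B)/(RT)].
(E_C−E_B)/(RT) = (102−59.3)×10³/(8.314×308) = 42700/2561 = 16.68.
k_B/k_C = (7.13×10^11/9.13×10^17)·exp(16.68) = 7.809×10^-7 × 1.745×10^7 = 13.6.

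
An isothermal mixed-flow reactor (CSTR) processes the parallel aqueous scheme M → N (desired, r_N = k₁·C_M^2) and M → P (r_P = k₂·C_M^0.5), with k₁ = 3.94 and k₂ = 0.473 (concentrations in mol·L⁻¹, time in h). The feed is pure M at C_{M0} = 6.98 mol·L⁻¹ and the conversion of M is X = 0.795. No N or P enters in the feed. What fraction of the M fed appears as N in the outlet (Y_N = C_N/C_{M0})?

0.743

Exit C_M = C_{M0}(1−X) = 6.98×0.205 = 1.431 mol·L⁻¹.
In a CSTR the entire volume is at exit conditions, so r_N = 3.94×1.431^2 = 8.067 and r_P = 0.473×1.431^0.5 = 0.5658.
Fraction of consumed M going to N: r_N/(r_N+r_P) = 0.9345.
C_N = 0.9345·C_{M0}·X = 0.9345×6.98×0.795 = 5.19 mol·L⁻¹; Y_N = C_N/C_{M0} = 0.743.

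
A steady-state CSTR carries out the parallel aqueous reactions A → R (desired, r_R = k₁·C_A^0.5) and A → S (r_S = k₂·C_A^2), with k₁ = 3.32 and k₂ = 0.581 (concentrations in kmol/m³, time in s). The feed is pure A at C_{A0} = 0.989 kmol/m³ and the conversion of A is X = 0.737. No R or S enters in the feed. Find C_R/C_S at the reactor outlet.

Exit C_A = C_{A0}(1−X) = 0.989×0.263 = 0.2601 kmol/m³.
In a CSTR the entire volume is at exit conditions, so r_R = 3.32×0.2601^0.5 = 1.693 and r_S = 0.581×0.2601^2 = 0.03931.
Overall selectivity = C_R/C_S = r_Rτ/(r_Sτ) = r_R/r_S = 43.1.

43.1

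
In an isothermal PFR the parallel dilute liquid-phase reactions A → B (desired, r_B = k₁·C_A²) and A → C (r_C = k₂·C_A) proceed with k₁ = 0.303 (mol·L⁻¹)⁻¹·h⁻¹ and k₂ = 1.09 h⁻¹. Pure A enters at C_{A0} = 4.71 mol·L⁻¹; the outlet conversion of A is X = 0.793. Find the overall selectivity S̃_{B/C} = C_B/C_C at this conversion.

C_A = C_{A0}(1−X) = 0.9750 mol·L⁻¹.
Along a PFR/batch, dC_C/dC_A = −r_C/(r_B+r_C) = −k₂/(k₂+k₁·C_A).
Integrating from C_{A0} to C_A: C_C = (1.09/0.303)·ln[(1.09+0.303·4.71)/(1.09+0.303·0.975)] = 3.597·ln(2.517/1.385) = 2.148 mol·L⁻¹.
Then C_B = (C_{A0}−C_A) − C_C = 3.735 − 2.148 = 1.587 mol·L⁻¹.
S̃_{B/C} = C_B/C_C = 1.587/2.148 = 0.739.

0.739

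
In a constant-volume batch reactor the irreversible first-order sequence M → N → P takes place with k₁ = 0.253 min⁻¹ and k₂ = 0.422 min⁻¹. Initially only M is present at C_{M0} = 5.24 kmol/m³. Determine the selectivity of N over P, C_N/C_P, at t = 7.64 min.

The intermediate concentration in a first-order A→B→C sequence is C_N = k₁C_{M0}(e^(−k₁t) − e^(−k₂t))/(k₂−k₁).
e^(−k₁t) = e^(−0.253×7.64) = e^(−1.933) = 0.1447; e^(−k₂t) = e^(−3.224) = 0.03979.
C_N = 0.253×5.24/(0.422−0.253) × (0.1447−0.03979) = 7.844×0.1049 = 0.8231 kmol/m³.
C_M = C_{M0}e^(−k₁t) = 0.7584 kmol/m³, so C_P = C_{M0}−C_M−C_N = 3.658 kmol/m³; C_N/C_P = 0.225.

0.225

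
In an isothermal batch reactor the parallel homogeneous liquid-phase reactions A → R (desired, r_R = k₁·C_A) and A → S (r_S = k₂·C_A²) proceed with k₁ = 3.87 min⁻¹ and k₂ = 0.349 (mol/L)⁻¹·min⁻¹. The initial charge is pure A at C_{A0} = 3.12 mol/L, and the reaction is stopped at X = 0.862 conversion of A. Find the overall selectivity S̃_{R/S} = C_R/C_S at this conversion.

6.42

C_A = C_{A0}(1−X) = 0.4306 mol/L.
Along a PFR/batch, dC_R/dC_A = −r_R/(r_R+r_S) = −k₁/(k₁+k₂·C_A).
Integrating from C_{A0} to C_A: C_R = (3.87/0.349)·ln[(3.87+0.349·3.12)/(3.87+0.349·0.431)] = 11.09·ln(4.959/4.020) = 2.327 mol/L.
C_S = (C_{A0}−C_A)−C_R = 0.3626 mol/L; S̃_{R/S} = 2.327/0.3626 = 6.42.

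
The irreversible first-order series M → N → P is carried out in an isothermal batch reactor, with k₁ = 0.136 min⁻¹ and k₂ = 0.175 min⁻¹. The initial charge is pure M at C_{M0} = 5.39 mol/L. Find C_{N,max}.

1.74 mol/L

At the optimum, C_{N,max}/C_{M0} = (k₁/k₂)^[k₂/(k₂−k₁)].
= (0.136/0.175)^(0.175/(0.175−0.136)) = (0.7771)^(4.487) = 0.3226.
C_{N,max} = 0.3226×5.39 = 1.74 mol/L.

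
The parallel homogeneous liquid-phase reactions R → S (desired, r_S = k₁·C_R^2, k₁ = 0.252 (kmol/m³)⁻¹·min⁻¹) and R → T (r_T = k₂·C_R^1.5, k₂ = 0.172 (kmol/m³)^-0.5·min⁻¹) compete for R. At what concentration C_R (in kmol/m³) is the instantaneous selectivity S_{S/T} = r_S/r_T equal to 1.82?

1.54 kmol/m³

S_{S/T} = (k₁/k₂)·C_R^0.5 ⇒ C_R = (S·k₂/k₁)^(2).
= (1.82×0.172/0.252)^(2) = (1.242)^(2) = 1.54 kmol/m³.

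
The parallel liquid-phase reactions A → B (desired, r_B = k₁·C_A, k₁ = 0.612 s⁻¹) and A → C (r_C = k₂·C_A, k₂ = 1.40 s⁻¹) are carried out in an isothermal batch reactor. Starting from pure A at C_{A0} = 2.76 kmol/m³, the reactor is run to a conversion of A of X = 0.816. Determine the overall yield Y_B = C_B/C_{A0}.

C_A = C_{A0}(1−X) = 0.5078 kmol/m³.
Both paths are first order in A, so the instantaneous fraction to B is constant: dC_B/d(−C_A) = k₁/(k₁+k₂) = 0.3042.
C_B = 0.3042·(C_{A0}−C_A) = 0.3042×2.252 = 0.685 kmol/m³.
Y_B = C_B/C_{A0} = 0.6851/2.76 = 0.248.

0.248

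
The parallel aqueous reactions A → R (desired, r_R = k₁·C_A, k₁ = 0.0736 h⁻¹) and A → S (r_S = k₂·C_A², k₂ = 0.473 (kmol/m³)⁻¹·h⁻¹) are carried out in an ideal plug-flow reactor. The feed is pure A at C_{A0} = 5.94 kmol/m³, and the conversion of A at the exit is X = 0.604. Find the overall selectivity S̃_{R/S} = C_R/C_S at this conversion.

0.0401

C_A = C_{A0}(1−X) = 2.352 kmol/m³.
Along a PFR/batch, dC_R/dC_A = −r_R/(r_R+r_S) = −k₁/(k₁+k₂·C_A).
Integrating from C_{A0} to C_A: C_R = (0.0736/0.473)·ln[(0.0736+0.473·5.94)/(0.0736+0.473·2.35)] = 0.1556·ln(2.883/1.186) = 0.1382 kmol/m³.
C_S = (C_{A0}−C_A)−C_R = 3.450 kmol/m³; S̃_{R/S} = 0.1382/3.450 = 0.0401.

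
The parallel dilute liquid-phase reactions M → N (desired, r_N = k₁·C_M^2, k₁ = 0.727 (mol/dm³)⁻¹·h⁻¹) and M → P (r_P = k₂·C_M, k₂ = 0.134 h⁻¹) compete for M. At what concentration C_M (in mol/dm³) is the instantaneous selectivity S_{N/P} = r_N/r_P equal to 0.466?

0.0859 mol/dm³

S_{N/P} = (k₁/k₂)·C_M ⇒ C_M = S·k₂/k₁.
= 0.466×0.134/0.727 = 0.0859 mol/dm³.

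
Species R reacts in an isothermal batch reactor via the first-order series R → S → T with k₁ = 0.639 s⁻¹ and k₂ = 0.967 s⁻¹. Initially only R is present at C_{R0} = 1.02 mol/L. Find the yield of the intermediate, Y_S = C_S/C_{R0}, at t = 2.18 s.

The intermediate concentration in a first-order A→B→C sequence is C_S = k₁C_{R0}(e^(−k₁t) − e^(−k₂t))/(k₂−k₁).
e^(−k₁t) = e^(−0.639×2.18) = e^(−1.393) = 0.2483; e^(−k₂t) = e^(−2.108) = 0.1215.
C_S = 0.639×1.02/(0.967−0.639) × (0.2483−0.1215) = 1.987×0.1269 = 0.2521 mol/L.
Y_S = C_S/C_{R0} = 0.2521/1.02 = 0.247.

0.247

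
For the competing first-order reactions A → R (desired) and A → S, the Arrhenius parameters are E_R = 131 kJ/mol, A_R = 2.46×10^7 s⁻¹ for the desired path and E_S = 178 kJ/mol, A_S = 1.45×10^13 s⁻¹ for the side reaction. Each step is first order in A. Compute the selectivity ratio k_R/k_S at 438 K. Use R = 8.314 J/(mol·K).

Since both paths have the same order in A, the concentration cancels and S_{R/S} = k_R/k_S = (A_R/A_S)·exp[(E_S−E_R)/(RT)].
(E_S−E_R)/(RT) = (178−131)×10³/(8.314×438) = 47000/3642 = 12.91.
k_R/k_S = (2.46×10^7/1.45×10^13)·exp(12.91) = 1.697×10^-6 × 4.030×10^5 = 0.684.

0.684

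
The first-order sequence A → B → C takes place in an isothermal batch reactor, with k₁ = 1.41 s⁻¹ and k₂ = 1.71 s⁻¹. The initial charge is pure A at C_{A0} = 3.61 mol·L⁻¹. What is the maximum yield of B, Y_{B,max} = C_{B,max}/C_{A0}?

0.333

Evaluating C_B at t_opt = ln(k₂/k₁)/(k₂−k₁) gives C_{B,max}/C_{A0} = (k₁/k₂)^[k₂/(k₂−k₁)].
= (1.41/1.71)^(1.71/(1.71−1.41)) = (0.8246)^(5.700) = 0.3330.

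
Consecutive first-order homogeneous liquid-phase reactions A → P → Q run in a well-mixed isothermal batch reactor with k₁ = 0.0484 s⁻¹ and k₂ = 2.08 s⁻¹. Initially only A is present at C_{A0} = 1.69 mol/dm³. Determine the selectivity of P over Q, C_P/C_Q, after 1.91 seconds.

Solving the coupled first-order balances gives C_P(t) = [k₁/(k₂−k₁)]·C_{A0}·(e^(−k₁t) − e^(−k₂t)).
e^(−k₁t) = e^(−0.0484×1.91) = e^(−0.09244) = 0.9117; e^(−k₂t) = e^(−3.973) = 0.01882.
C_P = 0.0484×1.69/(2.08−0.0484) × (0.9117−0.01882) = 0.04026×0.8929 = 0.03595 mol/dm³.
C_A = C_{A0}e^(−k₁t) = 1.541 mol/dm³, so C_Q = C_{A0}−C_A−C_P = 0.1133 mol/dm³; C_P/C_Q = 0.317.

0.317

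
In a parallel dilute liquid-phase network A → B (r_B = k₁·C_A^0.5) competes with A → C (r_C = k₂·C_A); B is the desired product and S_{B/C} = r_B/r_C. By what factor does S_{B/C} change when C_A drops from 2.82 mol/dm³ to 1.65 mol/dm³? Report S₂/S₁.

1.31

S_{B/C} = (k₁/k₂)·C_A^-0.5, so S₂/S₁ = (C_{A,2}/C_{A,1})^-0.5.
= (1.65/2.82)^(-0.5) = (0.5851)^(-0.5) = 1.31.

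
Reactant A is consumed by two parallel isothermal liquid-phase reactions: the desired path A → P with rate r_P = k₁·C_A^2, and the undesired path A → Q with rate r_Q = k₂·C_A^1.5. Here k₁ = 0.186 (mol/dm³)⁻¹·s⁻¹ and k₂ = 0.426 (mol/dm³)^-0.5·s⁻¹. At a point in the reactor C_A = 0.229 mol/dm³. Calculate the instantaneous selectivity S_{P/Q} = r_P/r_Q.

S_{P/Q} = r_P/r_Q = (k₁·C_A^2)/(k₂·C_A^1.5) = (k₁/k₂)·C_A^0.5.
= (0.186×0.2290^2) / (0.426×0.2290^1.5) = 0.009754/0.04668 = 0.209.
Since the desired path is higher order in A, keeping C_A high (PFR or concentrated feed) favours P.

0.209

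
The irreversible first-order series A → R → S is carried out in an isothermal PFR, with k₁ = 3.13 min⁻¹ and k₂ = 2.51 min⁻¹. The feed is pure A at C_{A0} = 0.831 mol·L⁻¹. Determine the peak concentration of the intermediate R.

For a first-order series the maximum intermediate yield is C_{R,max}/C_{A0} = (k₁/k₂)^[k₂/(k₂−k₁)].
= (3.13/2.51)^(2.51/(2.51−3.13)) = (1.247)^(-4.048) = 0.4091.
C_{R,max} = 0.4091×0.831 = 0.340 mol·L⁻¹.

0.340 mol·L⁻¹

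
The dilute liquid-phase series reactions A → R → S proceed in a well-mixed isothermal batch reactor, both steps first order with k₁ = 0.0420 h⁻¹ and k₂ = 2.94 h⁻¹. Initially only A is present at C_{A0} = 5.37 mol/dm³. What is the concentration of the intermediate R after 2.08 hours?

Solving the coupled first-order balances gives C_R(t) = [k₁/(k₂−k₁)]·C_{A0}·(e^(−k₁t) − e^(−k₂t)).
e^(−k₁t) = e^(−0.0420×2.08) = e^(−0.08736) = 0.9163; e^(−k₂t) = e^(−6.115) = 0.002209.
C_R = 0.0420×5.37/(2.94−0.0420) × (0.9163−0.002209) = 0.07783×0.9141 = 0.07114 mol/dm³.

0.0711 mol/dm³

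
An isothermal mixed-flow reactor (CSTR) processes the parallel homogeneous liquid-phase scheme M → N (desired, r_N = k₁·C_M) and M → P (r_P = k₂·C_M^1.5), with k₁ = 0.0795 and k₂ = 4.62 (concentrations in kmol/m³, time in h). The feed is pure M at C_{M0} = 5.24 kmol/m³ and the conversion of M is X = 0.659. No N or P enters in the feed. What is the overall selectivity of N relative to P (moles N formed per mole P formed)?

Exit C_M = C_{M0}(1−X) = 5.24×0.341 = 1.787 kmol/m³.
A CSTR operates uniformly at the exit composition, giving r_N = 0.1421 and r_P = 11.03 (each k·C_M^n at C_M = 1.787).
Overall selectivity = C_N/C_P = r_Nτ/(r_Pτ) = r_N/r_P = 0.0129.

0.0129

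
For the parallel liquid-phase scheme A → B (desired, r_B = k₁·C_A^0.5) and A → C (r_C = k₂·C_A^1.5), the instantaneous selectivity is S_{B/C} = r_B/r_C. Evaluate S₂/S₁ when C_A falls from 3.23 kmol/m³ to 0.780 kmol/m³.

S_{B/C} = (k₁/k₂)·C_A⁻¹, so S₂/S₁ = (C_{A,2}/C_{A,1})⁻¹.
= 3.23/0.780 = 4.14.

4.14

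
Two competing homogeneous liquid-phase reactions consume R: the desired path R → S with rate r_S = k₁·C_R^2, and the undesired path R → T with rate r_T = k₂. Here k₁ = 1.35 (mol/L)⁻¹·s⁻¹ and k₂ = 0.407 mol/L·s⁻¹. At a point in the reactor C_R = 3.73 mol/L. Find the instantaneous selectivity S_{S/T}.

S_{S/T} = r_S/r_T = (k₁·C_R^2)/(k₂) = (k₁/k₂)·C_R^2.
= (1.35×3.730^2) / (0.407) = 18.78/0.4070 = 46.1.

46.1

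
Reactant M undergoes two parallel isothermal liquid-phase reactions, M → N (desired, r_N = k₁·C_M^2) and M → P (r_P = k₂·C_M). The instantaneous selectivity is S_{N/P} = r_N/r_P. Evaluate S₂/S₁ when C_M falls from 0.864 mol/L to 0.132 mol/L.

S_{N/P} = (k₁/k₂)·C_M, so S₂/S₁ = (C_{M,2}/C_{M,1}).
= 0.132/0.864 = 0.153.

0.153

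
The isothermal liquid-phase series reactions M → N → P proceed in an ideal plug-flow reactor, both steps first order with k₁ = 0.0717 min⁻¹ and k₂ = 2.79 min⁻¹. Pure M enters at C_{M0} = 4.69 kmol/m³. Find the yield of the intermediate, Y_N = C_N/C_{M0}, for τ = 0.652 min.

For first-order series with pure M initially, C_N(τ) = k₁C_{M0}/(k₂−k₁)·(e^(−k₁τ) − e^(−k₂τ)).
e^(−k₁τ) = e^(−0.0717×0.652) = e^(−0.04675) = 0.9543; e^(−k₂τ) = e^(−1.819) = 0.1622.
C_N = 0.0717×4.69/(2.79−0.0717) × (0.9543−0.1622) = 0.1237×0.7922 = 0.09799 kmol/m³.
Y_N = C_N/C_{M0} = 0.09799/4.69 = 0.0209.

0.0209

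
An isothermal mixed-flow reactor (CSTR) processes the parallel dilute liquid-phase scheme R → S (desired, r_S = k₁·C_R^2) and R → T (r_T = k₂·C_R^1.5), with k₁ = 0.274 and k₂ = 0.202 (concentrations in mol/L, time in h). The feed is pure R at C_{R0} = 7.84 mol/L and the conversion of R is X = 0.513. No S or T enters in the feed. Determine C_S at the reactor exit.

2.92 mol/L

Exit C_R = C_{R0}(1−X) = 7.84×0.487 = 3.818 mol/L.
Rates in a CSTR are evaluated at the outlet concentration: r_S = 0.274×3.818^2 = 3.994, r_T = 0.202×3.818^1.5 = 1.507.
Fraction of consumed R going to S: r_S/(r_S+r_T) = 0.7261.
C_S = 0.7261·C_{R0}·X = 0.7261×7.84×0.513 = 2.92 mol/L.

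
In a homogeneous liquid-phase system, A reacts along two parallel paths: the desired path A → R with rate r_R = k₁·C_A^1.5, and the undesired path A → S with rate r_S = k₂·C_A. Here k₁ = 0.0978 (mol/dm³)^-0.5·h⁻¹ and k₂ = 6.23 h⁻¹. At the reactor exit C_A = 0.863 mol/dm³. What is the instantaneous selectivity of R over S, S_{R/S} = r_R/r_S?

S_{R/S} = r_R/r_S = (k₁·C_A^1.5)/(k₂·C_A) = (k₁/k₂)·C_A^0.5.
= (0.0978×0.8630^1.5) / (6.23×0.8630) = 0.07841/5.376 = 0.0146.

0.0146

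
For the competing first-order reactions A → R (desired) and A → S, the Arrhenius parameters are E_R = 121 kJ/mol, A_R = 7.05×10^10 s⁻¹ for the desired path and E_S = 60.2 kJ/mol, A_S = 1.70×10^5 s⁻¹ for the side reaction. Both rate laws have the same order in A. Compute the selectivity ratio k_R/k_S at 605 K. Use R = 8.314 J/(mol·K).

2.33

Since both paths have the same order in A, the concentration cancels and S_{R/S} = k_R/k_S = (A_R/A_S)·exp[(E_S−E_R)/(RT)].
(E_S−E_R)/(RT) = (60.2−121)×10³/(8.314×605) = -60800/5030 = -12.09.
k_R/k_S = (7.05×10^10/1.70×10^5)·exp(-12.09) = 4.147×10^5 × 5.629×10^-6 = 2.33.
Since E_R > E_S, raising the temperature improves selectivity toward R.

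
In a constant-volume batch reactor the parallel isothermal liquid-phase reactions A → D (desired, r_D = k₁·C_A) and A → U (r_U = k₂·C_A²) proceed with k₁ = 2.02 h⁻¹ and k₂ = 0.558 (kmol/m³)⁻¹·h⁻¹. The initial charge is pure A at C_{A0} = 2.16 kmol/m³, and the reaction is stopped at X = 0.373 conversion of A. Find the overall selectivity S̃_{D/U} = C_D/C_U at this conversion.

2.07

C_A = C_{A0}(1−X) = 1.354 kmol/m³.
Along a PFR/batch, dC_D/dC_A = −r_D/(r_D+r_U) = −k₁/(k₁+k₂·C_A).
Integrating from C_{A0} to C_A: C_D = (2.02/0.558)·ln[(2.02+0.558·2.16)/(2.02+0.558·1.35)] = 3.620·ln(3.225/2.776) = 0.5434 kmol/m³.
C_U = (C_{A0}−C_A)−C_D = 0.2623 kmol/m³; S̃_{D/U} = 0.5434/0.2623 = 2.07.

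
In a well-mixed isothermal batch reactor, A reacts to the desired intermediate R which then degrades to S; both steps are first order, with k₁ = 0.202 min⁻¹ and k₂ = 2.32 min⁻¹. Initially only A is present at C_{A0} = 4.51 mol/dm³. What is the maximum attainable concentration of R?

0.311 mol/dm³

At the optimum, C_{R,max}/C_{A0} = (k₁/k₂)^[k₂/(k₂−k₁)].
= (0.202/2.32)^(2.32/(2.32−0.202)) = (0.08707)^(1.095) = 0.06899.
C_{R,max} = 0.06899×4.51 = 0.311 mol/dm³.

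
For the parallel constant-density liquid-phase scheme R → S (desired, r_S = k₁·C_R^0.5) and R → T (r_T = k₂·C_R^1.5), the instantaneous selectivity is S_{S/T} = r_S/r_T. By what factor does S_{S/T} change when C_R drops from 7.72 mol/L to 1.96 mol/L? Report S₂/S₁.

3.94

S_{S/T} = (k₁/k₂)·C_R⁻¹, so S₂/S₁ = (C_{R,2}/C_{R,1})⁻¹.
= 7.72/1.96 = 3.94.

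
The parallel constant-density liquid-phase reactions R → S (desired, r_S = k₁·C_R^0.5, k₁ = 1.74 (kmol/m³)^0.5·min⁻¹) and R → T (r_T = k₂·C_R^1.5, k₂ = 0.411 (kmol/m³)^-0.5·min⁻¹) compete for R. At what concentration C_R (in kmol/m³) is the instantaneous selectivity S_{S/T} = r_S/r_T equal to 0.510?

8.30 kmol/m³

S_{S/T} = (k₁/k₂)·C_R⁻¹ ⇒ C_R = (S·k₂/k₁)^(-1).
= (0.510×0.411/1.74)^(-1) = (0.1205)^(-1) = 8.30 kmol/m³.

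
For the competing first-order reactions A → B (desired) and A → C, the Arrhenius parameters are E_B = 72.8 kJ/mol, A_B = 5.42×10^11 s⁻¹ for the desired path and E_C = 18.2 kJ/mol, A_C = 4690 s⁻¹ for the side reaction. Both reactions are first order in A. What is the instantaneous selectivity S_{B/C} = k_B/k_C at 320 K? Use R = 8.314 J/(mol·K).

k_B/k_C = (A_B/A_C)·exp[−(E_B−E_C)/(RT)] = (A_B/A_C)·exp[(E_C−E_B)/(RT)].
(E_C−E_B)/(RT) = (18.2−72.8)×10³/(8.314×320) = -54600/2660 = -20.52.
k_B/k_C = (5.42×10^11/4690)·exp(-20.52) = 1.156×10^8 × 1.222×10^-9 = 0.141.

0.141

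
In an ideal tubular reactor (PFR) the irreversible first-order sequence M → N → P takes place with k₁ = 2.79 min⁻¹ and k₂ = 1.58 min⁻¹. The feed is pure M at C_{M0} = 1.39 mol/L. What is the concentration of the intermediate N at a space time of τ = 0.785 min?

0.569 mol/L

The intermediate concentration in a first-order A→B→C sequence is C_N = k₁C_{M0}(e^(−k₁τ) − e^(−k₂τ))/(k₂−k₁).
e^(−k₁τ) = e^(−2.79×0.785) = e^(−2.190) = 0.1119; e^(−k₂τ) = e^(−1.240) = 0.2893.
C_N = 2.79×1.39/(1.58−2.79) × (0.1119−0.2893) = (-3.205)×(-0.1774) = 0.5686 mol/L.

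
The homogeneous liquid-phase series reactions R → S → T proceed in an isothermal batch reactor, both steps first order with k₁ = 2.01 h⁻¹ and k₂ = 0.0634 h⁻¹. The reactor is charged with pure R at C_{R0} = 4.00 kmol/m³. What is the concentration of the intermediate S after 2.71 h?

For first-order series with pure R initially, C_S(t) = k₁C_{R0}/(k₂−k₁)·(e^(−k₁t) − e^(−k₂t)).
e^(−k₁t) = e^(−2.01×2.71) = e^(−5.447) = 0.004309; e^(−k₂t) = e^(−0.1718) = 0.8421.
C_S = 2.01×4.00/(0.0634−2.01) × (0.004309−0.8421) = (-4.130)×(-0.8378) = 3.460 kmol/m³.

3.46 kmol/m³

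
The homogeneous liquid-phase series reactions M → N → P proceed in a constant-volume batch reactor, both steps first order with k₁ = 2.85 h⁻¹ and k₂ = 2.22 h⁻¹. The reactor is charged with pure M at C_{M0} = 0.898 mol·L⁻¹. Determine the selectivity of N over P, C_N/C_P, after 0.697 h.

0.657

Solving the coupled first-order balances gives C_N(t) = [k₁/(k₂−k₁)]·C_{M0}·(e^(−k₁t) − e^(−k₂t)).
e^(−k₁t) = e^(−2.85×0.697) = e^(−1.986) = 0.1372; e^(−k₂t) = e^(−1.547) = 0.2128.
C_N = 2.85×0.898/(2.22−2.85) × (0.1372−0.2128) = (-4.062)×(-0.07563) = 0.3072 mol·L⁻¹.
C_M = C_{M0}e^(−k₁t) = 0.1232 mol·L⁻¹, so C_P = C_{M0}−C_M−C_N = 0.4676 mol·L⁻¹; C_N/C_P = 0.657.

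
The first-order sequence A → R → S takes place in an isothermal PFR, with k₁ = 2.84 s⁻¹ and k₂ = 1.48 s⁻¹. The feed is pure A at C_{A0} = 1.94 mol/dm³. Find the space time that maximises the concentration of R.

Setting dC_R/dτ = 0 gives τ_opt = ln(k₂/k₁)/(k₂−k₁).
= ln(1.48/2.84)/(1.48−2.84) = ln(0.5211)/-1.360 = -0.6518/-1.360 = 0.479 s.

0.479 s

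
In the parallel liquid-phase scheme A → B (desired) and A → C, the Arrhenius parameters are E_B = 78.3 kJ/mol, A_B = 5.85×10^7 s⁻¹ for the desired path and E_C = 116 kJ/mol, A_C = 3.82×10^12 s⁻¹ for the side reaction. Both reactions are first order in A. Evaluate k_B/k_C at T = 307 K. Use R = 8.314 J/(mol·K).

Since both paths have the same order in A, the concentration cancels and S_{B/C} = k_B/k_C = (A_B/A_C)·exp[(E_C−E_B)/(RT)].
(E_C−E_B)/(RT) = (116−78.3)×10³/(8.314×307) = 37700/2552 = 14.77.
k_B/k_C = (5.85×10^7/3.82×10^12)·exp(14.77) = 1.531×10^-5 × 2.598×10^6 = 39.8.

39.8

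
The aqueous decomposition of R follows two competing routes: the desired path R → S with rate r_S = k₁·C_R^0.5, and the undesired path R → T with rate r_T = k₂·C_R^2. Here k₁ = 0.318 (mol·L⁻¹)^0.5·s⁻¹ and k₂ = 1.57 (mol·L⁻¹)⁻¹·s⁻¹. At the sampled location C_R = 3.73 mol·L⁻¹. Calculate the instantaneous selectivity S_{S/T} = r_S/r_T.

0.0281

S_{S/T} = r_S/r_T = (k₁·C_R^0.5)/(k₂·C_R^2) = (k₁/k₂)·C_R^-1.5.
= (0.318×3.730^0.5) / (1.57×3.730^2) = 0.6142/21.84 = 0.0281.
The undesired path is higher order in R, so low C_R (CSTR or dilute feed) favours S.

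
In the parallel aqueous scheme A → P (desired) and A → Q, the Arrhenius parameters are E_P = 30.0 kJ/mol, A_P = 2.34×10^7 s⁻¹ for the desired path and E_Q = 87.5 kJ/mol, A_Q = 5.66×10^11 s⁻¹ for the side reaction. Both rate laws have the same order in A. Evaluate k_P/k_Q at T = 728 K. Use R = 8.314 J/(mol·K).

0.552

Since both paths have the same order in A, the concentration cancels and S_{P/Q} = k_P/k_Q = (A_P/A_Q)·exp[(E_Q−E_P)/(RT)].
(E_Q−E_P)/(RT) = (87.5−30.0)×10³/(8.314×728) = 57500/6053 = 9.500.
k_P/k_Q = (2.34×10^7/5.66×10^11)·exp(9.500) = 4.134×10^-5 × 13361 = 0.552.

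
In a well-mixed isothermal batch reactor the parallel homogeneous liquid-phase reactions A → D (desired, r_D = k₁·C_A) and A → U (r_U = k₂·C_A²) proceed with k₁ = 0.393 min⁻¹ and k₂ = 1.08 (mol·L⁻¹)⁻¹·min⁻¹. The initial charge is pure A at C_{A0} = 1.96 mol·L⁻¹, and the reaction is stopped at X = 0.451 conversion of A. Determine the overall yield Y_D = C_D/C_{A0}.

C_A = C_{A0}(1−X) = 1.076 mol·L⁻¹.
Along a PFR/batch, dC_D/dC_A = −r_D/(r_D+r_U) = −k₁/(k₁+k₂·C_A).
Integrating from C_{A0} to C_A: C_D = (0.393/1.08)·ln[(0.393+1.08·1.96)/(0.393+1.08·1.08)] = 0.3639·ln(2.510/1.555) = 0.1742 mol·L⁻¹.
Y_D = C_D/C_{A0} = 0.1742/1.96 = 0.0889.

0.0889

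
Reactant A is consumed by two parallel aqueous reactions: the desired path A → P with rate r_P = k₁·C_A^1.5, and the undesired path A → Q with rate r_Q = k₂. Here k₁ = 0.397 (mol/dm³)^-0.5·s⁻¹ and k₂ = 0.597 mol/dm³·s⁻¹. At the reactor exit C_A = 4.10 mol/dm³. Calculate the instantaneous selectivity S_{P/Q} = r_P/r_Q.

5.52

S_{P/Q} = r_P/r_Q = (k₁·C_A^1.5)/(k₂) = (k₁/k₂)·C_A^1.5.
= (0.397×4.100^1.5) / (0.597) = 3.296/0.5970 = 5.52.
Since the desired path is higher order in A, keeping C_A high (PFR or concentrated feed) favours P.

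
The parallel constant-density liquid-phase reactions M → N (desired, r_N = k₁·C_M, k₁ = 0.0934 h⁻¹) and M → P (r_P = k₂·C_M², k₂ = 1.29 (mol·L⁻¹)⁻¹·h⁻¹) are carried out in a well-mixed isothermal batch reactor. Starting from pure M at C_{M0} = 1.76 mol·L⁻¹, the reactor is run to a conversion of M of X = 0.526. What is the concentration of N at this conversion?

C_M = C_{M0}(1−X) = 0.8342 mol·L⁻¹.
Along a PFR/batch, dC_N/dC_M = −r_N/(r_N+r_P) = −k₁/(k₁+k₂·C_M).
Integrating from C_{M0} to C_M: C_N = (0.0934/1.29)·ln[(0.0934+1.29·1.76)/(0.0934+1.29·0.834)] = 0.07240·ln(2.364/1.170) = 0.05095 mol·L⁻¹.

0.0509 mol·L⁻¹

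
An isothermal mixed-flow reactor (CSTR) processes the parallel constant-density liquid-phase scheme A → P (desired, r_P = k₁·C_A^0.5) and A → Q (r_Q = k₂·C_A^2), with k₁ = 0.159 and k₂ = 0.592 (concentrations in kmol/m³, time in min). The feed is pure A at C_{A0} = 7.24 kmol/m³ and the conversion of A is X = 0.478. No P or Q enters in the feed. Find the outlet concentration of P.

Exit C_A = C_{A0}(1−X) = 7.24×0.522 = 3.779 kmol/m³.
In a CSTR the entire volume is at exit conditions, so r_P = 0.159×3.779^0.5 = 0.3091 and r_Q = 0.592×3.779^2 = 8.456.
Fraction of consumed A going to P: r_P/(r_P+r_Q) = 0.03527.
C_P = 0.03527·C_{A0}·X = 0.03527×7.24×0.478 = 0.122 kmol/m³.

0.122 kmol/m³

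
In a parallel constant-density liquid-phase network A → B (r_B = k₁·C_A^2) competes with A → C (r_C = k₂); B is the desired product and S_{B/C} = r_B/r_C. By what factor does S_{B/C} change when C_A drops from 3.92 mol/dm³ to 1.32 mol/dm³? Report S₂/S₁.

0.113

S_{B/C} = (k₁/k₂)·C_A^2, so S₂/S₁ = (C_{A,2}/C_{A,1})^2.
= (1.32/3.92)^2 = (0.3367)^2 = 0.113.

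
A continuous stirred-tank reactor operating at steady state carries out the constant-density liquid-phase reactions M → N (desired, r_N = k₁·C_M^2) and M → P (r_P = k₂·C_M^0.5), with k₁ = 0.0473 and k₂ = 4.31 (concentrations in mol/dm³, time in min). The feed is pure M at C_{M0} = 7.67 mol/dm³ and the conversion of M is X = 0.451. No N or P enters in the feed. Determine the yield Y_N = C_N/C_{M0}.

0.0391

Exit C_M = C_{M0}(1−X) = 7.67×0.549 = 4.211 mol/dm³.
In a CSTR the entire volume is at exit conditions, so r_N = 0.0473×4.211^2 = 0.8387 and r_P = 4.31×4.211^0.5 = 8.844.
Fraction of consumed M going to N: r_N/(r_N+r_P) = 0.08661.
C_N = 0.08661·C_{M0}·X = 0.08661×7.67×0.451 = 0.300 mol/dm³; Y_N = C_N/C_{M0} = 0.0391.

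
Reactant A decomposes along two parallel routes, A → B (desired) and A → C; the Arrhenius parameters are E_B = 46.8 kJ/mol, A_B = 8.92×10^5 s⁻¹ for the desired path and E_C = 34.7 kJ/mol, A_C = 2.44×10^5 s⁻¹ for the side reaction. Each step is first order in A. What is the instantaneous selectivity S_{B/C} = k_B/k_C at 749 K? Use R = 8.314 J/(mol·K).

With equal orders, S_{B/C} = k_B/k_C = (A_B/A_C)·exp[(E_C−E_B)/(RT)].
(E_C−E_B)/(RT) = (34.7−46.8)×10³/(8.314×749) = -12100/6227 = -1.943.
k_B/k_C = (8.92×10^5/2.44×10^5)·exp(-1.943) = 3.656 × 0.1433 = 0.524.
Since E_B > E_C, raising the temperature improves selectivity toward B.

0.524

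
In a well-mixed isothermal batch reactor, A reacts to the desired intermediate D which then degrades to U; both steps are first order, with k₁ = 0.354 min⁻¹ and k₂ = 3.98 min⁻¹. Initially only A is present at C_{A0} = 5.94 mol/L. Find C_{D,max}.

For a first-order series the maximum intermediate yield is C_{D,max}/C_{A0} = (k₁/k₂)^[k₂/(k₂−k₁)].
= (0.354/3.98)^(3.98/(3.98−0.354)) = (0.08894)^(1.098) = 0.07023.
C_{D,max} = 0.07023×5.94 = 0.417 mol/L.

0.417 mol/L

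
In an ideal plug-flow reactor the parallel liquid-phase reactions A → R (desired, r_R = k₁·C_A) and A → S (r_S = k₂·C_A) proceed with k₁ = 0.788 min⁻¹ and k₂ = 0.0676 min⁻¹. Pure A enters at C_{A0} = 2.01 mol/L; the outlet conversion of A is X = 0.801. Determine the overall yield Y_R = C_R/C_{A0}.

0.738

C_A = C_{A0}(1−X) = 0.4000 mol/L.
Both paths are first order in A, so the instantaneous fraction to R is constant: dC_R/d(−C_A) = k₁/(k₁+k₂) = 0.9210.
C_R = 0.9210·(C_{A0}−C_A) = 0.9210×1.610 = 1.48 mol/L.
Y_R = C_R/C_{A0} = 1.483/2.01 = 0.738.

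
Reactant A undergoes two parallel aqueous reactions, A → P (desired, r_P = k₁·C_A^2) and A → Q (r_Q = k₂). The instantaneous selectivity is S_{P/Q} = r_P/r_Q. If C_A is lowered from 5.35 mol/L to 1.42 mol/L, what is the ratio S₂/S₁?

0.0704

S_{P/Q} = (k₁/k₂)·C_A^2, so S₂/S₁ = (C_{A,2}/C_{A,1})^2.
= (1.42/5.35)^2 = (0.2654)^2 = 0.0704.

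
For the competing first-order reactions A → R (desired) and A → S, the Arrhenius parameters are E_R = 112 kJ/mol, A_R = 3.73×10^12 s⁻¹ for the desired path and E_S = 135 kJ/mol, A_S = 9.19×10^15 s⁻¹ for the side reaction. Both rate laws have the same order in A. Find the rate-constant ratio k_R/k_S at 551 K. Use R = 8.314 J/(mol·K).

k_R/k_S = (A_R/A_S)·exp[−(E_R−E_S)/(RT)] = (A_R/A_S)·exp[(E_S−E_R)/(RT)].
(E_S−E_R)/(RT) = (135−112)×10³/(8.314×551) = 23000/4581 = 5.021.
k_R/k_S = (3.73×10^12/9.19×10^15)·exp(5.021) = 4.059×10^-4 × 151.5 = 0.0615.
Since E_R < E_S, lowering the temperature improves selectivity toward R.

0.0615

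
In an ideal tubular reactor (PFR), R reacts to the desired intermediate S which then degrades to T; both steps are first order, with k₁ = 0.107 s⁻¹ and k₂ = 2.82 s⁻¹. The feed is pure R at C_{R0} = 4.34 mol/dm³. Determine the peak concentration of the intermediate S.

Evaluating C_S at τ_opt = ln(k₂/k₁)/(k₂−k₁) gives C_{S,max}/C_{R0} = (k₁/k₂)^[k₂/(k₂−k₁)].
= (0.107/2.82)^(2.82/(2.82−0.107)) = (0.03794)^(1.039) = 0.03335.
C_{S,max} = 0.03335×4.34 = 0.145 mol/dm³.

0.145 mol/dm³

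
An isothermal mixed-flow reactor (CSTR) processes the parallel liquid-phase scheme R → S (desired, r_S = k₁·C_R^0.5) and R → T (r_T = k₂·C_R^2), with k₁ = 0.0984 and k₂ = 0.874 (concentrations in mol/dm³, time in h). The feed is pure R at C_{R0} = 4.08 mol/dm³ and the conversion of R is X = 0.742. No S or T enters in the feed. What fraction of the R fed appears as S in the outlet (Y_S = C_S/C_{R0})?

0.0700

Exit C_R = C_{R0}(1−X) = 4.08×0.258 = 1.053 mol/dm³.
Rates in a CSTR are evaluated at the outlet concentration: r_S = 0.0984×1.053^0.5 = 0.1010, r_T = 0.874×1.053^2 = 0.9684.
Fraction of consumed R going to S: r_S/(r_S+r_T) = 0.09441.
C_S = 0.09441·C_{R0}·X = 0.09441×4.08×0.742 = 0.286 mol/dm³; Y_S = C_S/C_{R0} = 0.0700.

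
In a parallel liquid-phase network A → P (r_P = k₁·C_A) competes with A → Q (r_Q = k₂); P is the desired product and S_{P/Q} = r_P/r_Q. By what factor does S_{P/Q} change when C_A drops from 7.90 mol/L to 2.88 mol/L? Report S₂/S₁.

S_{P/Q} = (k₁/k₂)·C_A, so S₂/S₁ = (C_{A,2}/C_{A,1}).
= 2.88/7.90 = 0.365.
Selectivity toward P falls as C_A falls — high-concentration operation is favoured.

0.365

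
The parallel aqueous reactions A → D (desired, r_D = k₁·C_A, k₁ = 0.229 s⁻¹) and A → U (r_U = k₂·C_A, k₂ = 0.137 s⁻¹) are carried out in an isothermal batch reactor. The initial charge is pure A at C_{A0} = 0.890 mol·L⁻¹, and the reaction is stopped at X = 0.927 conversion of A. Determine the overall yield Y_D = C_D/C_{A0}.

C_A = C_{A0}(1−X) = 0.06497 mol·L⁻¹.
Both paths are first order in A, so the instantaneous fraction to D is constant: dC_D/d(−C_A) = k₁/(k₁+k₂) = 0.6257.
C_D = 0.6257·(C_{A0}−C_A) = 0.6257×0.8250 = 0.516 mol·L⁻¹.
Y_D = C_D/C_{A0} = 0.5162/0.890 = 0.580.

0.580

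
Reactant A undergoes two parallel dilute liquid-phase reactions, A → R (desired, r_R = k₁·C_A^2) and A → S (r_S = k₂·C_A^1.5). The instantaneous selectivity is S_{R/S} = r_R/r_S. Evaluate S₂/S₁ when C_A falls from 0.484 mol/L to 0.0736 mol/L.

0.390

S_{R/S} = (k₁/k₂)·C_A^0.5, so S₂/S₁ = (C_{A,2}/C_{A,1})^0.5.
= (0.0736/0.484)^0.5 = (0.1521)^0.5 = 0.390.
Selectivity toward R falls as C_A falls — high-concentration operation is favoured.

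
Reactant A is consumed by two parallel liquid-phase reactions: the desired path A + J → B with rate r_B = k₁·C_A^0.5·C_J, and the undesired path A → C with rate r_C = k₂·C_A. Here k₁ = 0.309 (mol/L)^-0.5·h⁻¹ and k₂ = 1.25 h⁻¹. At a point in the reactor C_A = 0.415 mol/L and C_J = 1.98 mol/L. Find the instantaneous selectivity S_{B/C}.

S_{B/C} = r_B/r_C = (k₁·C_A^0.5·C_J)/(k₂·C_A) = (k₁/k₂)·C_A^-0.5·C_J.
= (0.309×0.4150^0.5×1.980) / (1.25×0.4150) = 0.3941/0.5187 = 0.760.

0.760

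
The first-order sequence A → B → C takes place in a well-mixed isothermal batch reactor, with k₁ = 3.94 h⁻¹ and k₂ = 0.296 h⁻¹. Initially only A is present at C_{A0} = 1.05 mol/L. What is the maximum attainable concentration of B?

0.851 mol/L

For a first-order series the maximum intermediate yield is C_{B,max}/C_{A0} = (k₁/k₂)^[k₂/(k₂−k₁)].
= (3.94/0.296)^(0.296/(0.296−3.94)) = (13.31)^(-0.08123) = 0.8104.
C_{B,max} = 0.8104×1.05 = 0.851 mol/L.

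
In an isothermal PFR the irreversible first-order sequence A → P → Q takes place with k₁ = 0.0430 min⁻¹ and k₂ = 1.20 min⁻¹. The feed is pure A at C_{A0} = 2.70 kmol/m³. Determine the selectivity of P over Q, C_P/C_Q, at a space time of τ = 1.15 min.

For first-order series with pure A initially, C_P(τ) = k₁C_{A0}/(k₂−k₁)·(e^(−k₁τ) − e^(−k₂τ)).
e^(−k₁τ) = e^(−0.0430×1.15) = e^(−0.04945) = 0.9518; e^(−k₂τ) = e^(−1.380) = 0.2516.
C_P = 0.0430×2.70/(1.20−0.0430) × (0.9518−0.2516) = 0.1003×0.7002 = 0.07026 kmol/m³.
C_A = C_{A0}e^(−k₁τ) = 2.570 kmol/m³, so C_Q = C_{A0}−C_A−C_P = 0.06001 kmol/m³; C_P/C_Q = 1.17.

1.17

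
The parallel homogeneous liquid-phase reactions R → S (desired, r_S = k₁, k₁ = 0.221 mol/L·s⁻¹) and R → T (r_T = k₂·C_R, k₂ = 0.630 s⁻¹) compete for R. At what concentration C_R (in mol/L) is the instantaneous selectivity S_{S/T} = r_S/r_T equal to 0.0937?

S_{S/T} = (k₁/k₂)·C_R⁻¹ ⇒ C_R = (S·k₂/k₁)^(-1).
= (0.0937×0.630/0.221)^(-1) = (0.2671)^(-1) = 3.74 mol/L.

3.74 mol/L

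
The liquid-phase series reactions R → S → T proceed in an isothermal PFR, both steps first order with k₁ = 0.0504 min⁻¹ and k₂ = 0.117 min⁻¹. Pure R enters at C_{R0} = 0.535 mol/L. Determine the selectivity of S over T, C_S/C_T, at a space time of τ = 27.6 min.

Solving the coupled first-order balances gives C_S(τ) = [k₁/(k₂−k₁)]·C_{R0}·(e^(−k₁τ) − e^(−k₂τ)).
e^(−k₁τ) = e^(−0.0504×27.6) = e^(−1.391) = 0.2488; e^(−k₂τ) = e^(−3.229) = 0.03959.
C_S = 0.0504×0.535/(0.117−0.0504) × (0.2488−0.03959) = 0.4049×0.2092 = 0.08471 mol/L.
C_R = C_{R0}e^(−k₁τ) = 0.1331 mol/L, so C_T = C_{R0}−C_R−C_S = 0.3172 mol/L; C_S/C_T = 0.267.

0.267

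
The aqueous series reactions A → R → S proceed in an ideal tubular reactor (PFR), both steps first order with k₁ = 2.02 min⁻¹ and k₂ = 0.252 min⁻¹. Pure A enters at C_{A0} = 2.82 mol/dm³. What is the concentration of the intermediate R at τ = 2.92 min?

1.53 mol/dm³

Solving the coupled first-order balances gives C_R(τ) = [k₁/(k₂−k₁)]·C_{A0}·(e^(−k₁τ) − e^(−k₂τ)).
e^(−k₁τ) = e^(−2.02×2.92) = e^(−5.898) = 0.002744; e^(−k₂τ) = e^(−0.7358) = 0.4791.
C_R = 2.02×2.82/(0.252−2.02) × (0.002744−0.4791) = (-3.222)×(-0.4764) = 1.535 mol/dm³.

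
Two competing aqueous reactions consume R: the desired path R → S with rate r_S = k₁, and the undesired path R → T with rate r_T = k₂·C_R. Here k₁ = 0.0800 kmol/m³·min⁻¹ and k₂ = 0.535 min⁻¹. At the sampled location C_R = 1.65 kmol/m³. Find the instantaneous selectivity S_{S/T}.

S_{S/T} = r_S/r_T = (k₁)/(k₂·C_R) = (k₁/k₂)·C_R⁻¹.
= (0.0800) / (0.535×1.650) = 0.08000/0.8828 = 0.0906.
The undesired path is higher order in R, so low C_R (CSTR or dilute feed) favours S.

0.0906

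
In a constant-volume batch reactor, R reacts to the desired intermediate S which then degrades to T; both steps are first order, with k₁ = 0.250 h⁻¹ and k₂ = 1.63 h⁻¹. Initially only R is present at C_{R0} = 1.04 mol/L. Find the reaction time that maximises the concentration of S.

1.36 h

For first-order series the maximum of C_S occurs at t_opt = ln(k₂/k₁)/(k₂−k₁).
= ln(1.63/0.250)/(1.63−0.250) = ln(6.520)/1.380 = 1.875/1.380 = 1.36 h.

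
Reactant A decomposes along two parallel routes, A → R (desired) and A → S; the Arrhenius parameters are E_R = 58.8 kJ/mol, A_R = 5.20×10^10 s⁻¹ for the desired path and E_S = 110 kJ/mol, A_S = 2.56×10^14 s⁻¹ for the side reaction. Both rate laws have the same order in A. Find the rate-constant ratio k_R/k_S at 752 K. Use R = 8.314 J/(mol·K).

With equal orders, S_{R/S} = k_R/k_S = (A_R/A_S)·exp[(E_S−E_R)/(RT)].
(E_S−E_R)/(RT) = (110−58.8)×10³/(8.314×752) = 51200/6252 = 8.189.
k_R/k_S = (5.20×10^10/2.56×10^14)·exp(8.189) = 2.031×10^-4 × 3602 = 0.732.

0.732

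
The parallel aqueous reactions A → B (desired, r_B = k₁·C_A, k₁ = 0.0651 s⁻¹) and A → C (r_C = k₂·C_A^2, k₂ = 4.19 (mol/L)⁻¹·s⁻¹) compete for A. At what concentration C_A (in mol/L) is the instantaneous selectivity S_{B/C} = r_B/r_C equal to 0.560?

0.0277 mol/L

S_{B/C} = (k₁/k₂)·C_A⁻¹ ⇒ C_A = (S·k₂/k₁)^(-1).
= (0.560×4.19/0.0651)^(-1) = (36.04)^(-1) = 0.0277 mol/L.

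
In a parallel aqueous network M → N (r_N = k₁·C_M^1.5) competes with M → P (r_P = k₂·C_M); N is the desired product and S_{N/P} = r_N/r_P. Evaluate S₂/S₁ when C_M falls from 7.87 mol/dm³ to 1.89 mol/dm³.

0.490

S_{N/P} = (k₁/k₂)·C_M^0.5, so S₂/S₁ = (C_{M,2}/C_{M,1})^0.5.
= (1.89/7.87)^0.5 = (0.2402)^0.5 = 0.490.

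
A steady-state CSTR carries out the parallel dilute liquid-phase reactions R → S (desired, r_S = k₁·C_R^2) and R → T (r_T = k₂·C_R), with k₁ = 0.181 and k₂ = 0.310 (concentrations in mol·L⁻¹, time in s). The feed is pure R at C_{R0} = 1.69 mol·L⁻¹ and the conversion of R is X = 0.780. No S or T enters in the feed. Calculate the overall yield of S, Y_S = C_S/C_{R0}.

Exit C_R = C_{R0}(1−X) = 1.69×0.220 = 0.3718 mol·L⁻¹.
A CSTR operates uniformly at the exit composition, giving r_S = 0.02502 and r_T = 0.1153 (each k·C_R^n at C_R = 0.3718).
Fraction of consumed R going to S: r_S/(r_S+r_T) = 0.1784.
C_S = 0.1784·C_{R0}·X = 0.1784×1.69×0.780 = 0.235 mol·L⁻¹; Y_S = C_S/C_{R0} = 0.139.

0.139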